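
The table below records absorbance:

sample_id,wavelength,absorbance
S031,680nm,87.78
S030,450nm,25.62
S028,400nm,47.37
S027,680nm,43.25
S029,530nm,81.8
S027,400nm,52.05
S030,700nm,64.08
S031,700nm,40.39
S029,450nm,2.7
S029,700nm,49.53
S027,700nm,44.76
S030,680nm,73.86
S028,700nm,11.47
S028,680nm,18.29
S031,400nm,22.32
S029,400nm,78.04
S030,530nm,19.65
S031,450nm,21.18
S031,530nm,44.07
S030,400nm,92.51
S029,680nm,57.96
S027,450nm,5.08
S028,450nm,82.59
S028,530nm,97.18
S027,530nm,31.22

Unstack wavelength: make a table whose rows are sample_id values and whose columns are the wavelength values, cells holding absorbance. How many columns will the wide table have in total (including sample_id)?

1 column for sample_id plus 5 distinct wavelength values → 6 columns.

6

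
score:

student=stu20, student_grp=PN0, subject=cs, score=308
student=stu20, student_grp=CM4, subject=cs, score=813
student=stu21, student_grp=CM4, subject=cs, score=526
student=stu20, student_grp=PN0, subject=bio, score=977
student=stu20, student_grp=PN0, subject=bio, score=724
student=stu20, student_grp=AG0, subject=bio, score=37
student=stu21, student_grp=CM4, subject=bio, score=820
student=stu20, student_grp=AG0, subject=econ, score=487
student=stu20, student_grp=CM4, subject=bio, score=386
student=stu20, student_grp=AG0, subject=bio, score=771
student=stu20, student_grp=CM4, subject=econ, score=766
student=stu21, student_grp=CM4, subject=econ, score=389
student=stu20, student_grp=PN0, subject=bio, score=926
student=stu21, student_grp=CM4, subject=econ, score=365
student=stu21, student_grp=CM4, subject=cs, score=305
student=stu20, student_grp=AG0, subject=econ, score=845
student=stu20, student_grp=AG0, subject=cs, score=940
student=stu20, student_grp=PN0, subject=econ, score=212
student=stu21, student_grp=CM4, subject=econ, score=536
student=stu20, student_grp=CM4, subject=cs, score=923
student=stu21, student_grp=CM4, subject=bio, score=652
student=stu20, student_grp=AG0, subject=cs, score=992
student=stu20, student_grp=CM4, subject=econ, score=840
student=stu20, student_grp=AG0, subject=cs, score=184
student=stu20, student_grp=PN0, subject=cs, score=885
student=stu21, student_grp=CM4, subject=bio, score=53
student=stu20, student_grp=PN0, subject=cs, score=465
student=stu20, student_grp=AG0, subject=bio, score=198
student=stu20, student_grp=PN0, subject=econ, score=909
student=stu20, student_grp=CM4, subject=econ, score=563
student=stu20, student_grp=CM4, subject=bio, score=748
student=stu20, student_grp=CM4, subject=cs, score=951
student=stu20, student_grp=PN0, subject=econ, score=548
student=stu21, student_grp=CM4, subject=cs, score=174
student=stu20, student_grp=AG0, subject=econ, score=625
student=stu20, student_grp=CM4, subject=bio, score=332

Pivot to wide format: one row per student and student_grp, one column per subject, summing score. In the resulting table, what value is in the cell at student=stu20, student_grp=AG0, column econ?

Rows with student=stu20, student_grp=AG0 and subject=econ: score values are 487, 845, 625.
487 + 845 + 625 = 1957.

1957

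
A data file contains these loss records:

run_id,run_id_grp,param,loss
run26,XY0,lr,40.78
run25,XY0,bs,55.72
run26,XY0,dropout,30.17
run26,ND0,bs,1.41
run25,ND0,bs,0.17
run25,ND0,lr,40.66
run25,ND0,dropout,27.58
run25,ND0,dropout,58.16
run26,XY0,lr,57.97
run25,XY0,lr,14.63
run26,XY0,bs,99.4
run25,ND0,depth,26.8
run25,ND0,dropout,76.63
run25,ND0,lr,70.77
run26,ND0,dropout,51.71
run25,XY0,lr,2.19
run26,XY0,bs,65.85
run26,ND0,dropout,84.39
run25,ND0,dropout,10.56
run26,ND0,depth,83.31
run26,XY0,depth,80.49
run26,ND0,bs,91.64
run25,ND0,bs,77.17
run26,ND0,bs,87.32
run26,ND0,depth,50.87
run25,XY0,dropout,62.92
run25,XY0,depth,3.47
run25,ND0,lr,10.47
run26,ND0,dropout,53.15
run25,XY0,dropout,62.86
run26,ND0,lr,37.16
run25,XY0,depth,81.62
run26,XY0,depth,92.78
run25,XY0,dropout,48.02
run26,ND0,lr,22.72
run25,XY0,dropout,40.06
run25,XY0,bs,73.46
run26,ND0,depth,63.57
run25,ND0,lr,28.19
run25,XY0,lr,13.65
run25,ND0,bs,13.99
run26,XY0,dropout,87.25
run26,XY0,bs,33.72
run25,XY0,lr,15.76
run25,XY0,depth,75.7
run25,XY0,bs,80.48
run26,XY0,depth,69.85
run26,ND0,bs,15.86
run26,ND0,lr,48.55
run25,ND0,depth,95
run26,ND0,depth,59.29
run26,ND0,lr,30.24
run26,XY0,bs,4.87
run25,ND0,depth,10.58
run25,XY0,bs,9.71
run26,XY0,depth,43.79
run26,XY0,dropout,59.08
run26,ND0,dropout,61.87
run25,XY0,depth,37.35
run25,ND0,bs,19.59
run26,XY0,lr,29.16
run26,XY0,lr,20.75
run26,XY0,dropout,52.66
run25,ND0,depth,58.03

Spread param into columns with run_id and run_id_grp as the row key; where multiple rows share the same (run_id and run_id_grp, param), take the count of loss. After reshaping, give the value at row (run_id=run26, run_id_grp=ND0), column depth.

Rows with run_id=run26, run_id_grp=ND0 and param=depth: loss values are 83.31, 50.87, 63.57, 59.29.
4 rows match — count = 4.

4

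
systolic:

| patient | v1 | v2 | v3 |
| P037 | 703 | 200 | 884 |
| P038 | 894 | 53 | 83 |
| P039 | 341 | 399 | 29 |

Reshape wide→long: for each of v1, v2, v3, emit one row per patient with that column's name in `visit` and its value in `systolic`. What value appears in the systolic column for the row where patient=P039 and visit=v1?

341

Unpivoting turns each (patient, wide-column) pair into one long row.
The wide cell at row P039, column v1 holds 341, so the long row (P039, v1) has systolic=341.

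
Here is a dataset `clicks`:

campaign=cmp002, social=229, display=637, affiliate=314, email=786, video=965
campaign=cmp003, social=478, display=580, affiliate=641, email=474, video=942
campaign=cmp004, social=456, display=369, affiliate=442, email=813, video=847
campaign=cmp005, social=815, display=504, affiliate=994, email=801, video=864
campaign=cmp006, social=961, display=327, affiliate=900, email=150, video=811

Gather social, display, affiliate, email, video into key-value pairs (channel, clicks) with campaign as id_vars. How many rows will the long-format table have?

5 campaign values × 5 melted columns = 25 rows.

25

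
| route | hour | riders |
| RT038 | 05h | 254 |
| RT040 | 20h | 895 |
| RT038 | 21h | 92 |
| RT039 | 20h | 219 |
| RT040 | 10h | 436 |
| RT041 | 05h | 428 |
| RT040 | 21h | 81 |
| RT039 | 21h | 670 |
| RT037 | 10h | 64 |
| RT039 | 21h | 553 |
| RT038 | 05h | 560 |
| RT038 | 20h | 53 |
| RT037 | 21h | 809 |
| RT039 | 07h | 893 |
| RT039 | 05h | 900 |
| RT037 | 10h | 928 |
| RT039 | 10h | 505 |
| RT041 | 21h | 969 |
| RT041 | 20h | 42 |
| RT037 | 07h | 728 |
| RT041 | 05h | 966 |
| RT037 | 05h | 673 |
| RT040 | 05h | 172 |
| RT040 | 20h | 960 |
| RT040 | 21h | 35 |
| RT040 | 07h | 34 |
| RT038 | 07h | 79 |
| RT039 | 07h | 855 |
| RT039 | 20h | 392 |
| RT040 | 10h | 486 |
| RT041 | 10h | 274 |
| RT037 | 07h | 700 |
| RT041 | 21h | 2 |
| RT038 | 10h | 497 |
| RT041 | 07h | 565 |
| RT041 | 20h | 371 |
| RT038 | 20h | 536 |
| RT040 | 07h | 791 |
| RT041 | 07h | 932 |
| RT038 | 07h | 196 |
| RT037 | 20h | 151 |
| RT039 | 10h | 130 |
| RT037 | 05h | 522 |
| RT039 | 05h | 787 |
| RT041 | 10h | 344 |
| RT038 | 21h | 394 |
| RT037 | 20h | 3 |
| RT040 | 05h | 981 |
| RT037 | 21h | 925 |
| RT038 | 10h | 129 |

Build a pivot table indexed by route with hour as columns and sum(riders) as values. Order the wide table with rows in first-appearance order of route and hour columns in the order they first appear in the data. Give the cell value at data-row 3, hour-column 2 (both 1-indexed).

611

With rows in first-appearance order of route, row 3 is route=RT039. hour columns in first-appearance order: 05h, 20h, 21h, 10h, 07h; column 2 is 20h.
Long rows with route=RT039, hour=20h: 219 + 392 = 611.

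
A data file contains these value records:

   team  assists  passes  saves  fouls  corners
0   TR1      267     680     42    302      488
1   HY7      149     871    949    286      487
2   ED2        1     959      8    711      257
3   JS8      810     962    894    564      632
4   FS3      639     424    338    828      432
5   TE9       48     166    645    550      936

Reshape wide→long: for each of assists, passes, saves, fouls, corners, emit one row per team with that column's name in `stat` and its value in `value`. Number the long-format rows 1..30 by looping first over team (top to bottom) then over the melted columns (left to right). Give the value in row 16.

810

30 rows total (6 × 5). Row 16: index ⌊(16-1)/5⌋ = 3 into team → JS8; (16-1) mod 5 = 0 into the melted columns → assists.
So row 16 is (JS8, assists, 810); value = 810.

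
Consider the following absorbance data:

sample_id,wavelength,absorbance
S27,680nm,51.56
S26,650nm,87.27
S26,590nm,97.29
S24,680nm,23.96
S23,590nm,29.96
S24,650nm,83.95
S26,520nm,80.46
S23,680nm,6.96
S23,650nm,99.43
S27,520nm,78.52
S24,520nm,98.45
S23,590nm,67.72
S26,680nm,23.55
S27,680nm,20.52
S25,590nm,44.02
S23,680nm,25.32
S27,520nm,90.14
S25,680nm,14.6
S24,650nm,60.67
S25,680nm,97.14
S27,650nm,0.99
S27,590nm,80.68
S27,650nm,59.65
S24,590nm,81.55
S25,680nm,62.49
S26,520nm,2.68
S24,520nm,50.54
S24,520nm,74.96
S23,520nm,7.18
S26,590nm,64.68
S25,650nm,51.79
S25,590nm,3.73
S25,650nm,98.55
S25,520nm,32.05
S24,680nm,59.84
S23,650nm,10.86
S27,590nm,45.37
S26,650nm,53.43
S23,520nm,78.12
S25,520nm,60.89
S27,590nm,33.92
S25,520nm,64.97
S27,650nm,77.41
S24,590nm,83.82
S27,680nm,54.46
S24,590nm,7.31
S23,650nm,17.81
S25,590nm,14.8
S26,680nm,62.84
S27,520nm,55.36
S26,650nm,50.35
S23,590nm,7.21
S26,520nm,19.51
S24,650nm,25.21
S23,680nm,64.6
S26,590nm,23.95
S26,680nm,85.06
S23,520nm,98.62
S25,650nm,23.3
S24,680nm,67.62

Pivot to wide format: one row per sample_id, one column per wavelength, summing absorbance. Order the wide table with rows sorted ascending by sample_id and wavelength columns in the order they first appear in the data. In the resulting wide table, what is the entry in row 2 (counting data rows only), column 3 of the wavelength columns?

172.68

With rows sorted ascending by sample_id, row 2 is sample_id=S24. wavelength columns in first-appearance order: 680nm, 650nm, 590nm, 520nm; column 3 is 590nm.
Long rows with sample_id=S24, wavelength=590nm: 81.55 + 83.82 + 7.31 = 172.68.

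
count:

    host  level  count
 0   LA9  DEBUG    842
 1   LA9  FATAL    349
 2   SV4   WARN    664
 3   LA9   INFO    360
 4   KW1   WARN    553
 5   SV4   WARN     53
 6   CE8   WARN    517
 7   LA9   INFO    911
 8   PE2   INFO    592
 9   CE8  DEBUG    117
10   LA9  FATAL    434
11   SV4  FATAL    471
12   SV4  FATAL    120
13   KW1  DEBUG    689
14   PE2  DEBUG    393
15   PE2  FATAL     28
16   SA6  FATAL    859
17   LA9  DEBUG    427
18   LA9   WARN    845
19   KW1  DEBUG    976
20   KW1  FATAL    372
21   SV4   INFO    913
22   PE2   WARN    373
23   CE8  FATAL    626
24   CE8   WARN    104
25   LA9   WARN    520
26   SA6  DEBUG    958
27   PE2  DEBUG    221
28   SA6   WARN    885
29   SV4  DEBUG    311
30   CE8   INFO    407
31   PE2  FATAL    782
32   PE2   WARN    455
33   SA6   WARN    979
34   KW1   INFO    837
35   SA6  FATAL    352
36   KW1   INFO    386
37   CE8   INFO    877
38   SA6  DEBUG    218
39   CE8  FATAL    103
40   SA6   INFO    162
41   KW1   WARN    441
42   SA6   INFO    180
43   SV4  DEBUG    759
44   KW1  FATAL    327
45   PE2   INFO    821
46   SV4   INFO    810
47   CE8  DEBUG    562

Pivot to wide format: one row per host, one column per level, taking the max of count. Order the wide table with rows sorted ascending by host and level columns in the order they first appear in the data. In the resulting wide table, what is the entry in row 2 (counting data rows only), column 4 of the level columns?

With rows sorted ascending by host, row 2 is host=KW1. level columns in first-appearance order: DEBUG, FATAL, WARN, INFO; column 4 is INFO.
Long rows with host=KW1, level=INFO: max(837, 386) = 837.

837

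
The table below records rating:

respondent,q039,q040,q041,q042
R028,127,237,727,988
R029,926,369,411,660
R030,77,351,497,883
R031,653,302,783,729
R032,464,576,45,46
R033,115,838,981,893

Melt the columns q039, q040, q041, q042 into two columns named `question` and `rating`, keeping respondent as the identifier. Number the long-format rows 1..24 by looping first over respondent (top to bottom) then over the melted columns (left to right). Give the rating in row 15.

24 rows total (6 × 4). Row 15: index ⌊(15-1)/4⌋ = 3 into respondent → R031; (15-1) mod 4 = 2 into the melted columns → q041.
So row 15 is (R031, q041, 783); rating = 783.

783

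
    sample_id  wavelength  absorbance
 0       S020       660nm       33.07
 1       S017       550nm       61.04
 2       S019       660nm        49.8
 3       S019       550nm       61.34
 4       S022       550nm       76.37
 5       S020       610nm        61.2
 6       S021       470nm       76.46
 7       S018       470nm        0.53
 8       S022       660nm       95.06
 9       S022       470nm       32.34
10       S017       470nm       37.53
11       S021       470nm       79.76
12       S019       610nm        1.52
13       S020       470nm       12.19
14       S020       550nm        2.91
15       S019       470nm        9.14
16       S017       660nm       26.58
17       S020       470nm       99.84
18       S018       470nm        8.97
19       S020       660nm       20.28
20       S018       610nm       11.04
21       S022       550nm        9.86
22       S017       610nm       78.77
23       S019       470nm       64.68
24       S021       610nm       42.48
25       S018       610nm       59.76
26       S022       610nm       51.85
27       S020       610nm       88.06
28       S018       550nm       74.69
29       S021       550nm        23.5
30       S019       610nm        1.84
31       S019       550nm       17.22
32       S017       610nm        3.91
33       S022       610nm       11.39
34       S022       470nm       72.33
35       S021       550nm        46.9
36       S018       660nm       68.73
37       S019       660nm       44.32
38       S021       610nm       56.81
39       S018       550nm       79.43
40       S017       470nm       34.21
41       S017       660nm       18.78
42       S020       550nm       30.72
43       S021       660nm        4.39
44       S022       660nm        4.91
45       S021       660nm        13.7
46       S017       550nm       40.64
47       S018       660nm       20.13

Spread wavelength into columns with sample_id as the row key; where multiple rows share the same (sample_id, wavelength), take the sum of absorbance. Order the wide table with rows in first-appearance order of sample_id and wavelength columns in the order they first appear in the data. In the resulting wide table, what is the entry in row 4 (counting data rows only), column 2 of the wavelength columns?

86.23

With rows in first-appearance order of sample_id, row 4 is sample_id=S022. wavelength columns in first-appearance order: 660nm, 550nm, 610nm, 470nm; column 2 is 550nm.
Long rows with sample_id=S022, wavelength=550nm: 76.37 + 9.86 = 86.23.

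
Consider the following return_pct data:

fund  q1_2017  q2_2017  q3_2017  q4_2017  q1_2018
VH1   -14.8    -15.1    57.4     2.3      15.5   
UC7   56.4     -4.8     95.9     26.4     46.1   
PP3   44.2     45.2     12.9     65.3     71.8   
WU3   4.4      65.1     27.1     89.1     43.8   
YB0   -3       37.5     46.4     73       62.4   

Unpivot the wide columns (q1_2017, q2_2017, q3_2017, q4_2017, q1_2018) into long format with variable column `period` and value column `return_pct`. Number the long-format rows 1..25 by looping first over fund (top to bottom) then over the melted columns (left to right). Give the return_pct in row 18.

25 rows total (5 × 5). Row 18: index ⌊(18-1)/5⌋ = 3 into fund → WU3; (18-1) mod 5 = 2 into the melted columns → q3_2017.
So row 18 is (WU3, q3_2017, 27.1); return_pct = 27.1.

27.1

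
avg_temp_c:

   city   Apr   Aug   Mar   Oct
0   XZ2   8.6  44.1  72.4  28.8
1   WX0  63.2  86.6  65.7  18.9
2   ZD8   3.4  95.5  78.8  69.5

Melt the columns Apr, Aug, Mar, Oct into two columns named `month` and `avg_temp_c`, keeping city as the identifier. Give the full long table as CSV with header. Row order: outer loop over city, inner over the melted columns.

Each (city, column) pair becomes one row: 3 × 4 = 12 rows.
For example, (XZ2, Apr) → avg_temp_c=8.6.

city,month,avg_temp_c
XZ2,Apr,8.6
XZ2,Aug,44.1
XZ2,Mar,72.4
XZ2,Oct,28.8
WX0,Apr,63.2
WX0,Aug,86.6
WX0,Mar,65.7
WX0,Oct,18.9
ZD8,Apr,3.4
ZD8,Aug,95.5
ZD8,Mar,78.8
ZD8,Oct,69.5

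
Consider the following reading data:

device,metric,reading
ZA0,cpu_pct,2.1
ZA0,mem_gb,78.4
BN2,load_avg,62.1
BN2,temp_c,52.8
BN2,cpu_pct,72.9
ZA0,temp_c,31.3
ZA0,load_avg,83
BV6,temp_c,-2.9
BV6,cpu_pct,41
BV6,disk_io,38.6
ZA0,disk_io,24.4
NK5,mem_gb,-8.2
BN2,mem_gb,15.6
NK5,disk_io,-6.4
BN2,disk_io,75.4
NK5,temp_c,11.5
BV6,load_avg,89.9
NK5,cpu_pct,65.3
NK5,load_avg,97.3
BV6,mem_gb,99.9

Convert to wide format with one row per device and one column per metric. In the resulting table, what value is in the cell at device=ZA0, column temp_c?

Wide layout: rows indexed by device, columns are the 5 distinct metric values (cpu_pct, mem_gb, load_avg, temp_c, disk_io).
Cell (device=ZA0, metric=temp_c) draws from the long row where device=ZA0 and metric=temp_c, which has reading=31.3.

31.3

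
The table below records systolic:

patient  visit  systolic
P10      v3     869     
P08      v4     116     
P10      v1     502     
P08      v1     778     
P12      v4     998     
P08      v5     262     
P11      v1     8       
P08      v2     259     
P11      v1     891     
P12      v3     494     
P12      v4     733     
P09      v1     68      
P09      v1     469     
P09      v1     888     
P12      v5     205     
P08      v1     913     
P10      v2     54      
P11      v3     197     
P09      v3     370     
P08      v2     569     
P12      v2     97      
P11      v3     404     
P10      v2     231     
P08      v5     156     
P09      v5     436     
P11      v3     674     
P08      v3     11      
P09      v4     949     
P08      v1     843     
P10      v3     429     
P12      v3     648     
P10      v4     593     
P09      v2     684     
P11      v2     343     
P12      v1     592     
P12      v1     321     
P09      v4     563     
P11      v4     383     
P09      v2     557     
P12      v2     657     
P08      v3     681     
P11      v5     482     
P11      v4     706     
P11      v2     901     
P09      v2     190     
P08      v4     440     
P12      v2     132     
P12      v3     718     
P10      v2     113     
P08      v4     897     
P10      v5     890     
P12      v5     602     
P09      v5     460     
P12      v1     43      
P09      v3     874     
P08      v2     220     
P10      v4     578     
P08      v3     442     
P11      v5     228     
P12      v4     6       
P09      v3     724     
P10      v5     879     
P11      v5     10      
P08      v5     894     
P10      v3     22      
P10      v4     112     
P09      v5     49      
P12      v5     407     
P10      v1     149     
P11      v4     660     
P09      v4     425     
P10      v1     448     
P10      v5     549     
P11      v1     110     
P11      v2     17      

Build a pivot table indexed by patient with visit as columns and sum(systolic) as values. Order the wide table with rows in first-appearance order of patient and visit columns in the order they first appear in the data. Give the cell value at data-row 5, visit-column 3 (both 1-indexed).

1425

With rows in first-appearance order of patient, row 5 is patient=P09. visit columns in first-appearance order: v3, v4, v1, v5, v2; column 3 is v1.
Long rows with patient=P09, visit=v1: 68 + 469 + 888 = 1425.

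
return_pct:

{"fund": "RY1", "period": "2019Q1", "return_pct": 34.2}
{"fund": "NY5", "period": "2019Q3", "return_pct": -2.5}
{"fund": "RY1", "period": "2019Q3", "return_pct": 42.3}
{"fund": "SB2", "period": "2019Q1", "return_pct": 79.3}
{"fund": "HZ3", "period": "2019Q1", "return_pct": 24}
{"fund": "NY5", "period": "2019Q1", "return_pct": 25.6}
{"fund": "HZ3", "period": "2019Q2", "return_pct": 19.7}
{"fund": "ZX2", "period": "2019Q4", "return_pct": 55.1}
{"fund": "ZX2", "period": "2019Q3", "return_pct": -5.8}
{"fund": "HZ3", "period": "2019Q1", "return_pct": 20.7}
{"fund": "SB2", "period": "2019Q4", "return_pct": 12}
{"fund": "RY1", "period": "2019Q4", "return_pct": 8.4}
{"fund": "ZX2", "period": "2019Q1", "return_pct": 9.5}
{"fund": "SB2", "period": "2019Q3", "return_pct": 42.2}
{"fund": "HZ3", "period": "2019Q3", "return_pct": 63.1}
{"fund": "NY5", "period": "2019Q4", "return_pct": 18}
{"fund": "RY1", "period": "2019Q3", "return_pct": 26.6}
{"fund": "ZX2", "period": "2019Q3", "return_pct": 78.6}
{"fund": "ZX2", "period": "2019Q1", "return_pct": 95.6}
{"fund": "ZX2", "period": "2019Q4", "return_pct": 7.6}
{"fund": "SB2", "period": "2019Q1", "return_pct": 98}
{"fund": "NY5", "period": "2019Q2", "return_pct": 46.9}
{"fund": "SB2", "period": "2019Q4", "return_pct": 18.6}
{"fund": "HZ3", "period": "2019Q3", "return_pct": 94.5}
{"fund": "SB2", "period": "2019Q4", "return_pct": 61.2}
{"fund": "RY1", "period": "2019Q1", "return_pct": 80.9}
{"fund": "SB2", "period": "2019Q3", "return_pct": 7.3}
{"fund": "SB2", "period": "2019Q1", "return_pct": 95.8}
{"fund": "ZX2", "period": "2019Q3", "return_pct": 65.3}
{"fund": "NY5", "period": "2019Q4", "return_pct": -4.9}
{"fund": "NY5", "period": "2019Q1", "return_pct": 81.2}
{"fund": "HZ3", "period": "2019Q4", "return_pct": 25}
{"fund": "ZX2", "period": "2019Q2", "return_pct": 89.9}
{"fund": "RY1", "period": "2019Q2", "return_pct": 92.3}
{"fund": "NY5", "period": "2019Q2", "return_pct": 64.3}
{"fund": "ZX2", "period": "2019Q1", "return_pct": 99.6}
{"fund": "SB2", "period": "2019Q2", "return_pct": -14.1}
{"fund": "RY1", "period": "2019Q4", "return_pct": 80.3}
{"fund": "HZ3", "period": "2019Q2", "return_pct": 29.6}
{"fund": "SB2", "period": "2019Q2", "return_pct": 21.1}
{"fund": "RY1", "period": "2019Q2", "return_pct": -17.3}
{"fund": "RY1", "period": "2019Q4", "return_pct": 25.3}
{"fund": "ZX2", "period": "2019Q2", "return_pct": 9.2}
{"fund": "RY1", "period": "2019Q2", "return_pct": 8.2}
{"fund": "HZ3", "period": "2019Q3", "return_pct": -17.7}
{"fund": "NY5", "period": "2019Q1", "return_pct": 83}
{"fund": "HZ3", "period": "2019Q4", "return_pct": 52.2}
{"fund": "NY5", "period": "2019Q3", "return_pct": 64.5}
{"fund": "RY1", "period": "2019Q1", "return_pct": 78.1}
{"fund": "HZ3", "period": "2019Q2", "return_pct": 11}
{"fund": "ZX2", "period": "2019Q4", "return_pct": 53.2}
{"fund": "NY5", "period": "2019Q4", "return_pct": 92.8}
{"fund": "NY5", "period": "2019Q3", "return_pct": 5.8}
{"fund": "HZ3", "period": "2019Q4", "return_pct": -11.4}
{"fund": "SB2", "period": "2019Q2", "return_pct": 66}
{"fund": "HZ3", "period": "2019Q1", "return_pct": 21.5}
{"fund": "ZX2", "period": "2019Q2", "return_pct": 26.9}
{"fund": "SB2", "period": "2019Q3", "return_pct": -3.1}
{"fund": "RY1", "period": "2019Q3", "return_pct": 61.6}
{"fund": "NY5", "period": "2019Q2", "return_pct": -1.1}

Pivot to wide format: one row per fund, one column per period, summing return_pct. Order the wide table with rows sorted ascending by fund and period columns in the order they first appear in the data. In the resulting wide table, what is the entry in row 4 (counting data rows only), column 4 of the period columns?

91.8

With rows sorted ascending by fund, row 4 is fund=SB2. period columns in first-appearance order: 2019Q1, 2019Q3, 2019Q2, 2019Q4; column 4 is 2019Q4.
Long rows with fund=SB2, period=2019Q4: 12 + 18.6 + 61.2 = 91.8.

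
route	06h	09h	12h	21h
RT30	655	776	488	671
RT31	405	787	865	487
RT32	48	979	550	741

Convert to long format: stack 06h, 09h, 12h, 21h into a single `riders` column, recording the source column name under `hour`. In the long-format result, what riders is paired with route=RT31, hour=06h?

Unpivoting turns each (route, wide-column) pair into one long row.
The wide cell at row RT31, column 06h holds 405, so the long row (RT31, 06h) has riders=405.

405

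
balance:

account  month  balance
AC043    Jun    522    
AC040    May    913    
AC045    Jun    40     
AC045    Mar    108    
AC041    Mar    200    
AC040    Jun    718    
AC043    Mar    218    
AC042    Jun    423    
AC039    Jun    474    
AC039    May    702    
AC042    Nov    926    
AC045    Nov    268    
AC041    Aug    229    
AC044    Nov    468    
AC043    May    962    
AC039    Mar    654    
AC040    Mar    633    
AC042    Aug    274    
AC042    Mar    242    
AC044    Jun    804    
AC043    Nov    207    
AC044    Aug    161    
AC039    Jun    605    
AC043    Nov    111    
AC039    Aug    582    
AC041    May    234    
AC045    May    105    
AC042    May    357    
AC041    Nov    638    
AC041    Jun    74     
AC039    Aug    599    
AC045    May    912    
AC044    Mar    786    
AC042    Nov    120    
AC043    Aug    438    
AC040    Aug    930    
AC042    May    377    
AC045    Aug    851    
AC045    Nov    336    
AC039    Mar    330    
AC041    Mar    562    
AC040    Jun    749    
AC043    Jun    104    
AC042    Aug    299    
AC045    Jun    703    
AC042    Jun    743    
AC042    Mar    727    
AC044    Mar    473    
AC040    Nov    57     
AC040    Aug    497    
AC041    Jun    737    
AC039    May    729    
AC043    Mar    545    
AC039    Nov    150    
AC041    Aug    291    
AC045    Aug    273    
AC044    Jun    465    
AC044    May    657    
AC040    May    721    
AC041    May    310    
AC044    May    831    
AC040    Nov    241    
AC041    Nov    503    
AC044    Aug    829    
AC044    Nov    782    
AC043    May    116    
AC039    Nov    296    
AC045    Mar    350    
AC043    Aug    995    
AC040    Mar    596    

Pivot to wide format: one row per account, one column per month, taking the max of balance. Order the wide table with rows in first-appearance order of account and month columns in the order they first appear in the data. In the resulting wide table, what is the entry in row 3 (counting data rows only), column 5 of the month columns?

851

With rows in first-appearance order of account, row 3 is account=AC045. month columns in first-appearance order: Jun, May, Mar, Nov, Aug; column 5 is Aug.
Long rows with account=AC045, month=Aug: max(851, 273) = 851.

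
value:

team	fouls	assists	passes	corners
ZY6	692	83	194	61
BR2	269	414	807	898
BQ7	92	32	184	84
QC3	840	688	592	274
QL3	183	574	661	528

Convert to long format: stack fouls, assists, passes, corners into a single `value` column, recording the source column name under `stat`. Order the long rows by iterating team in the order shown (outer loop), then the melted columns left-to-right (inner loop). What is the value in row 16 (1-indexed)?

20 rows total (5 × 4). Row 16: index ⌊(16-1)/4⌋ = 3 into team → QC3; (16-1) mod 4 = 3 into the melted columns → corners.
So row 16 is (QC3, corners, 274); value = 274.

274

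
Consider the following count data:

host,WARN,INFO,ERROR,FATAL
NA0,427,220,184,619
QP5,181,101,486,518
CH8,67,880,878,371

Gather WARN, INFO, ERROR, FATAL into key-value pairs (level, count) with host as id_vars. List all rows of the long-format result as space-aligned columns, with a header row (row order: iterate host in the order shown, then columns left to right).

Each (host, column) pair becomes one row: 3 × 4 = 12 rows.
For example, (NA0, WARN) → count=427.

host  level  count
NA0   WARN   427  
NA0   INFO   220  
NA0   ERROR  184  
NA0   FATAL  619  
QP5   WARN   181  
QP5   INFO   101  
QP5   ERROR  486  
QP5   FATAL  518  
CH8   WARN   67   
CH8   INFO   880  
CH8   ERROR  878  
CH8   FATAL  371  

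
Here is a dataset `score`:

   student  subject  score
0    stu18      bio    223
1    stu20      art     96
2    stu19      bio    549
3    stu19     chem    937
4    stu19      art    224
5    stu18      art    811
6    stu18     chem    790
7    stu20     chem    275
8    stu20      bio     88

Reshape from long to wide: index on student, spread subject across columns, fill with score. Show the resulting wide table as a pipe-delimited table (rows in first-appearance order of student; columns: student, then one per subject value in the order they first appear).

| student | bio | art | chem |
| stu18 | 223 | 811 | 790 |
| stu20 | 88 | 96 | 275 |
| stu19 | 549 | 224 | 937 |

Columns: student plus the 3 distinct subject values (bio, art, chem).
For example, row stu18 column bio takes score=223 from the long row (stu18, bio).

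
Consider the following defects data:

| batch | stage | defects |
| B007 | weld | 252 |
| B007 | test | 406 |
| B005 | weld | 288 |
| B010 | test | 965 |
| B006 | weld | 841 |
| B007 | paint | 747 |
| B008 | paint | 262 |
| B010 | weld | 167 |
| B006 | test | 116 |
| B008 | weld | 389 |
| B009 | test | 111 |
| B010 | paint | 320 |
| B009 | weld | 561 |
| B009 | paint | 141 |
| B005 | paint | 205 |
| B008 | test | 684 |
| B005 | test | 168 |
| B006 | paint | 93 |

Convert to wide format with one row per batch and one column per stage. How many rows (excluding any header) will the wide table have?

6 distinct batch values → 6 rows.

6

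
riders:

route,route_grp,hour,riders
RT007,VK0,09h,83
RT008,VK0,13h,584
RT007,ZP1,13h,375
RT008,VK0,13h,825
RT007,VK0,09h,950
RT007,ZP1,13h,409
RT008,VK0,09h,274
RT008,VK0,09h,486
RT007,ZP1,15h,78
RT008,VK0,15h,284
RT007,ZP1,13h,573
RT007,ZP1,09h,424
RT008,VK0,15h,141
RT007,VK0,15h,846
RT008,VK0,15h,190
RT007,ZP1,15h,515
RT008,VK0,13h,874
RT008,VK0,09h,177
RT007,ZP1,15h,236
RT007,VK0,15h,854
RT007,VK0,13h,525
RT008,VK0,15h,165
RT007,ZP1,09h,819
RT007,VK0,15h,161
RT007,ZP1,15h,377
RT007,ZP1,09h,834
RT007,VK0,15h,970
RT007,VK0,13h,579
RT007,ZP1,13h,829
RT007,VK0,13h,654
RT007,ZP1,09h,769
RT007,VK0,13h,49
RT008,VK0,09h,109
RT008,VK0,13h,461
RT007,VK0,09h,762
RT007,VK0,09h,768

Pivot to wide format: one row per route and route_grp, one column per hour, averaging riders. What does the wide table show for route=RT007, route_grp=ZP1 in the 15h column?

301.50

Rows with route=RT007, route_grp=ZP1 and hour=15h: riders values are 78, 515, 236, 377.
(78 + 515 + 236 + 377) / 4 = 301.50.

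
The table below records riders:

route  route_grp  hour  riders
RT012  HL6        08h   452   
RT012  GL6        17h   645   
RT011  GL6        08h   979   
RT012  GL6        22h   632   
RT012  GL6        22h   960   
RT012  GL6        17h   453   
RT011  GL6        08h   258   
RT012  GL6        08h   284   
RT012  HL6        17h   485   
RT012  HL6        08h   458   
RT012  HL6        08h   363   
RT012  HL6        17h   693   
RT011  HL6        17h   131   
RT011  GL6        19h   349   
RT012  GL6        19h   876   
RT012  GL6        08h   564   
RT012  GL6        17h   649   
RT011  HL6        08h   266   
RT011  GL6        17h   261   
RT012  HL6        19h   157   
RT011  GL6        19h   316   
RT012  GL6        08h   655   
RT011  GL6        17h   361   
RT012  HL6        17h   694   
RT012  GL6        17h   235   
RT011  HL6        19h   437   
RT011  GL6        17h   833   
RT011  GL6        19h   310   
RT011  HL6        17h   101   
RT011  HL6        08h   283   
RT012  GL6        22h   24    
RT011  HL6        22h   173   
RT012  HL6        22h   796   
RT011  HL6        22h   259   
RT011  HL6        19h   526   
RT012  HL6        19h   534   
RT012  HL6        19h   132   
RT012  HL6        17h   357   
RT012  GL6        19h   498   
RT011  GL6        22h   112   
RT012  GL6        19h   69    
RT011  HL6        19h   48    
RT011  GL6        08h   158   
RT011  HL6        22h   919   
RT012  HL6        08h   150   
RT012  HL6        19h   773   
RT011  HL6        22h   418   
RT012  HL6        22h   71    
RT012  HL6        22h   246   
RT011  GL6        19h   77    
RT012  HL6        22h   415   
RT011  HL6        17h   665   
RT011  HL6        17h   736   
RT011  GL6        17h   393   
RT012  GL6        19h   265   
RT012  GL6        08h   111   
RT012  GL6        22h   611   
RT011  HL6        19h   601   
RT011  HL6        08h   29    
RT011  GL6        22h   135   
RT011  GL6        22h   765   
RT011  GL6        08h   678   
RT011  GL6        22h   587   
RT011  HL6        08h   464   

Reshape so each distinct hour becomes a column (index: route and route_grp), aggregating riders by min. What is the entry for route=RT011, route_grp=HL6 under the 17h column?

Rows with route=RT011, route_grp=HL6 and hour=17h: riders values are 131, 101, 665, 736.
min(131, 101, 665, 736) = 101.

101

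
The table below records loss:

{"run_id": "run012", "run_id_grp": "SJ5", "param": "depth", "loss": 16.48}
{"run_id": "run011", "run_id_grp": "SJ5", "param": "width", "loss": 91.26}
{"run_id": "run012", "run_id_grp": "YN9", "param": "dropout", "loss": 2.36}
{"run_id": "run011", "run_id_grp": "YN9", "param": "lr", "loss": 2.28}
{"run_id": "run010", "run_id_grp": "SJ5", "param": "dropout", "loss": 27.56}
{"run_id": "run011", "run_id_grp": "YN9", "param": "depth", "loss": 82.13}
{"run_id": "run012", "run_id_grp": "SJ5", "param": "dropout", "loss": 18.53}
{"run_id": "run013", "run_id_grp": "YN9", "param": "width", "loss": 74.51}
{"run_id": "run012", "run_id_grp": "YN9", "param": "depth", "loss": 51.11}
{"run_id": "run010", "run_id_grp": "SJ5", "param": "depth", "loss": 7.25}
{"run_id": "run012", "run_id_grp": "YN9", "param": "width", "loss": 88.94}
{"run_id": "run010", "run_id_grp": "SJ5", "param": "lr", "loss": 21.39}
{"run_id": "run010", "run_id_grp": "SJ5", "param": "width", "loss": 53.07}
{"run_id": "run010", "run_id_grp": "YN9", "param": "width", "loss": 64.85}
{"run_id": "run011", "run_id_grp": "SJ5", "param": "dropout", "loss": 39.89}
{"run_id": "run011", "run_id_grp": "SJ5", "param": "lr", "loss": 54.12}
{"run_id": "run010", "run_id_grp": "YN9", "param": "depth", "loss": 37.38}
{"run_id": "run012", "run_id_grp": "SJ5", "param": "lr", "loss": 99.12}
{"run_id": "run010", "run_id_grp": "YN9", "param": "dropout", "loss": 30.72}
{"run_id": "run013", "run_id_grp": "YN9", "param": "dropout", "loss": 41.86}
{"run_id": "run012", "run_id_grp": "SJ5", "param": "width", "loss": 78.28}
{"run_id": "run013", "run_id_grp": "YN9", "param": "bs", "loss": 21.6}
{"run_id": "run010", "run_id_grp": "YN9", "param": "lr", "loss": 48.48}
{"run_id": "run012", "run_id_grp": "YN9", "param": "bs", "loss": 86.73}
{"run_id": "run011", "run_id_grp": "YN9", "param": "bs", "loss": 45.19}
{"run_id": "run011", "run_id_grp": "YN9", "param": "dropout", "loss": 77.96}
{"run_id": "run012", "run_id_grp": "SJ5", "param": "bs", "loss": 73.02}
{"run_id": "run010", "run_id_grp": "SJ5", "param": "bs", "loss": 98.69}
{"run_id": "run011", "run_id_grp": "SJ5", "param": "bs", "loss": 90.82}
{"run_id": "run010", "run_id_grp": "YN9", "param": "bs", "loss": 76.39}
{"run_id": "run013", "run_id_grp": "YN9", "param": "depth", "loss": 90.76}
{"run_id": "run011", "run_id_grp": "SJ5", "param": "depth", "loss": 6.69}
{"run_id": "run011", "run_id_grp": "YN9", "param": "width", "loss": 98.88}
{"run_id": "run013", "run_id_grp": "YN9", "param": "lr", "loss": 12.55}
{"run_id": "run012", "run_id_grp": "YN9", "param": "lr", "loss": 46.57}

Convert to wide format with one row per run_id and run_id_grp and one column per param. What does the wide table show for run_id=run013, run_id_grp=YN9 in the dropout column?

41.86

Wide layout: rows indexed by run_id and run_id_grp, columns are the 5 distinct param values (depth, width, dropout, lr, bs).
Cell (run_id=run013, run_id_grp=YN9, param=dropout) draws from the long row where run_id=run013, run_id_grp=YN9 and param=dropout, which has loss=41.86.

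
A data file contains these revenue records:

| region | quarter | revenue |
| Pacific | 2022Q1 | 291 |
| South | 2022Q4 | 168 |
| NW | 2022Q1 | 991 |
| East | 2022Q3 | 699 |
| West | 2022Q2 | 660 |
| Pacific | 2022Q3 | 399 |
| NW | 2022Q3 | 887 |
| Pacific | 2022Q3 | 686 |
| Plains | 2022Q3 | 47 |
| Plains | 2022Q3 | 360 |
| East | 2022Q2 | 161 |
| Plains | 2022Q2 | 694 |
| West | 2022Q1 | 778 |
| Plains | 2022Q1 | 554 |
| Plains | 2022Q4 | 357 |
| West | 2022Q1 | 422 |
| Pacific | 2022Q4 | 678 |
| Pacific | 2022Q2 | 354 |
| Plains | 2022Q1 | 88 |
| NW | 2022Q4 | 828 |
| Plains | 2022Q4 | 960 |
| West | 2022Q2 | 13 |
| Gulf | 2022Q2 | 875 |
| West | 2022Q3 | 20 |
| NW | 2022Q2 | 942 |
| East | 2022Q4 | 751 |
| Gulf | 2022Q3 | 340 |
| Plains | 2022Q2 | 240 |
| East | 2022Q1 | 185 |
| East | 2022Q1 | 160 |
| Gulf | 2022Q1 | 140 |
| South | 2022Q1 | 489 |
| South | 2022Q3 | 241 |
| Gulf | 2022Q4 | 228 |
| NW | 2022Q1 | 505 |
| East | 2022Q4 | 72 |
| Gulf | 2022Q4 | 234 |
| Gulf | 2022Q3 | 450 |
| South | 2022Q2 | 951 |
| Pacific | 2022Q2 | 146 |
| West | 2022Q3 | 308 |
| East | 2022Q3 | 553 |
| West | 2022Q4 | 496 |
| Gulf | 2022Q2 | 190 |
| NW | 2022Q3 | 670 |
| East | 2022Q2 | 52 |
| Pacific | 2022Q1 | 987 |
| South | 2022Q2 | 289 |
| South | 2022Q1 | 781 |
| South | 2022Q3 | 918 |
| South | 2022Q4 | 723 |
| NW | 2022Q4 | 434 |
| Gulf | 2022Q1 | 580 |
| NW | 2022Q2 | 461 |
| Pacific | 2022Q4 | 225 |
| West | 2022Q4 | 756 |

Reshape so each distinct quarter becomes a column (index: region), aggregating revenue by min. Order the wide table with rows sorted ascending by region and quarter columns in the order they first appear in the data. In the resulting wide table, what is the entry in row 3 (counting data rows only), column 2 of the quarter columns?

With rows sorted ascending by region, row 3 is region=NW. quarter columns in first-appearance order: 2022Q1, 2022Q4, 2022Q3, 2022Q2; column 2 is 2022Q4.
Long rows with region=NW, quarter=2022Q4: min(828, 434) = 434.

434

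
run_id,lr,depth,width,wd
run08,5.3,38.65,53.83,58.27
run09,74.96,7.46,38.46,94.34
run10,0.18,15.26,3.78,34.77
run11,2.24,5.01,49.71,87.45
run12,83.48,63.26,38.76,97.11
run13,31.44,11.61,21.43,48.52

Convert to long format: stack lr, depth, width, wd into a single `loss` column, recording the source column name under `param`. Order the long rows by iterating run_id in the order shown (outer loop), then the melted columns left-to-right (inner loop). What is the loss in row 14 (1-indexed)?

5.01

24 rows total (6 × 4). Row 14: index ⌊(14-1)/4⌋ = 3 into run_id → run11; (14-1) mod 4 = 1 into the melted columns → depth.
So row 14 is (run11, depth, 5.01); loss = 5.01.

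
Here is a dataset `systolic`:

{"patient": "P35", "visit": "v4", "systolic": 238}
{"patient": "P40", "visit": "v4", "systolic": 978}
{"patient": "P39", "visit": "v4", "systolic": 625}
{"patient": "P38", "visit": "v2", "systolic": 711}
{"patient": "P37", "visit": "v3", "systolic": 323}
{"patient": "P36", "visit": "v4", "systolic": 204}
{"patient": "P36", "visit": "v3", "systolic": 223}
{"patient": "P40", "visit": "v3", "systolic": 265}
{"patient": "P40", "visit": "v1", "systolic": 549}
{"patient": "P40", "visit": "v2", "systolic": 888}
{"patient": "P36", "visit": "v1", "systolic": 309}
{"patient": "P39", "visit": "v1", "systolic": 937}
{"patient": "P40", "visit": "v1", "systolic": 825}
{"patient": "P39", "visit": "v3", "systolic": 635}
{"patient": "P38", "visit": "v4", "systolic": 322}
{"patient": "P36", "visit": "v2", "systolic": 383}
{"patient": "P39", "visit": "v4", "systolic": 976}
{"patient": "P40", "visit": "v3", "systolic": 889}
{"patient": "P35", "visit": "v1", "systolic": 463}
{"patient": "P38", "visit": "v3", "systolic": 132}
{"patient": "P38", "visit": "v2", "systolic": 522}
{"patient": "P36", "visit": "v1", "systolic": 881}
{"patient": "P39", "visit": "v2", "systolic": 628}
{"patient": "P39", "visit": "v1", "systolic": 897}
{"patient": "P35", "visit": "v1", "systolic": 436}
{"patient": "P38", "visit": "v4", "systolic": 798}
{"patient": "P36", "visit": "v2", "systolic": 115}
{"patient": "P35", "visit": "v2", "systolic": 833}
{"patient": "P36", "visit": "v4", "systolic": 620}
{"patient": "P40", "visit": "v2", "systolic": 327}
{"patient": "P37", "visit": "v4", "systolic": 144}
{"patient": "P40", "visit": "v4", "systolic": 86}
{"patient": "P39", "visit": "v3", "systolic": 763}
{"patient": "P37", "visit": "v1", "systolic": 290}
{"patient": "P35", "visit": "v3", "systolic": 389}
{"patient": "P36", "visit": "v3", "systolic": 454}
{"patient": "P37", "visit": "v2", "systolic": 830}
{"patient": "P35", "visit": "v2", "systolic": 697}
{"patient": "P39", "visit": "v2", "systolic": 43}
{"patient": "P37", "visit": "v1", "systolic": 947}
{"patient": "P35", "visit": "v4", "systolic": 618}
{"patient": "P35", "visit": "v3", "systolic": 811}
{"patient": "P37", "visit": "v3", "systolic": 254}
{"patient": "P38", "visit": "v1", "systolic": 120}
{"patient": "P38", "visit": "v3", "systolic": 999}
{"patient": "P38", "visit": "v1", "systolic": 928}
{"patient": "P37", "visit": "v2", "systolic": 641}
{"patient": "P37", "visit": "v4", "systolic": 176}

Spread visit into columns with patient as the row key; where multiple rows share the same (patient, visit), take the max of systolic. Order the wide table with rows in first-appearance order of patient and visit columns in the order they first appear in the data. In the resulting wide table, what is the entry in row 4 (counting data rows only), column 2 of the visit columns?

With rows in first-appearance order of patient, row 4 is patient=P38. visit columns in first-appearance order: v4, v2, v3, v1; column 2 is v2.
Long rows with patient=P38, visit=v2: max(711, 522) = 711.

711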